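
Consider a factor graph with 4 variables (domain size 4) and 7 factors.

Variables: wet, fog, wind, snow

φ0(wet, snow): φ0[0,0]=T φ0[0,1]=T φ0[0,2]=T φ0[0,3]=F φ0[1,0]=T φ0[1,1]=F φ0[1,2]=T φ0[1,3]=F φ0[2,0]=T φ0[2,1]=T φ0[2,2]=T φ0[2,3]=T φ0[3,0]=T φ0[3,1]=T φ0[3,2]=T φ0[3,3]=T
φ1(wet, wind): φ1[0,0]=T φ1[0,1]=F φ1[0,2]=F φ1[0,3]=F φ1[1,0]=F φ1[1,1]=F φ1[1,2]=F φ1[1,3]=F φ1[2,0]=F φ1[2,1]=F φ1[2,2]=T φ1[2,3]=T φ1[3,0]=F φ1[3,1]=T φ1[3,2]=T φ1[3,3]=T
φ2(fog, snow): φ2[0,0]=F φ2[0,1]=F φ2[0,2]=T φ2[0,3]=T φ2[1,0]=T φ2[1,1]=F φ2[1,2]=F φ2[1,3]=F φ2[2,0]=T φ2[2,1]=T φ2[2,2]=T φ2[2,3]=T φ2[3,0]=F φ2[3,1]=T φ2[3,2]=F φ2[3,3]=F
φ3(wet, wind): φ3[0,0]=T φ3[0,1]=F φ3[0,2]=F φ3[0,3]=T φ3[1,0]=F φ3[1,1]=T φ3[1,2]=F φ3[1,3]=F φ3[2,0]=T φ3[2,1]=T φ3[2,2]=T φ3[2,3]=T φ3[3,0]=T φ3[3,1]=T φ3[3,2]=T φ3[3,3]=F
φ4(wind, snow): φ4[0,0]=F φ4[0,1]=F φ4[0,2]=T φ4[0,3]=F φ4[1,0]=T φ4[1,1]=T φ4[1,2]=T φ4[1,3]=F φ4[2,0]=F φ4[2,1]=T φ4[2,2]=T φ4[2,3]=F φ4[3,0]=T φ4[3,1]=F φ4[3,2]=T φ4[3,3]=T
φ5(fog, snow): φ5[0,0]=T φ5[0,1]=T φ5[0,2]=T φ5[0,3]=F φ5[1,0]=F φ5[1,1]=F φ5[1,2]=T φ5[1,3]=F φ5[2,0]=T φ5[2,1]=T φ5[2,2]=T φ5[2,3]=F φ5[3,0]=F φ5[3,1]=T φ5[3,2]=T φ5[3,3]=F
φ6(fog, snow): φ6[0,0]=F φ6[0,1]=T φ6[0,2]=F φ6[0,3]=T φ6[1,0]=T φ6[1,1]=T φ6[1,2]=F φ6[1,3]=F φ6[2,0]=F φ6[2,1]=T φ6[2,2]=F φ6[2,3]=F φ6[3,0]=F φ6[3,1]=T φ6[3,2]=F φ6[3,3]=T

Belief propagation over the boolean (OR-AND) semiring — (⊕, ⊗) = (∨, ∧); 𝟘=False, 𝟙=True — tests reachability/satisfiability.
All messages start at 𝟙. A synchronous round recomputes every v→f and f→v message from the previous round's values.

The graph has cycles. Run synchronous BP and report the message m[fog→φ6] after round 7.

init: all messages = 𝟙 over 4 values
r1 m[φ0→wet] = [T, T, T, T]
r1 m[φ0→snow] = [T, T, T, T]
r1 m[φ1→wet] = [T, F, T, T]
r1 m[φ1→wind] = [T, T, T, T]
r1 m[φ2→fog] = [T, T, T, T]
r1 m[φ2→snow] = [T, T, T, T]
r1 m[φ3→wet] = [T, T, T, T]
r1 m[φ3→wind] = [T, T, T, T]
r1 m[φ4→wind] = [T, T, T, T]
r1 m[φ4→snow] = [T, T, T, T]
r1 m[φ5→fog] = [T, T, T, T]
r1 m[φ5→snow] = [T, T, T, F]
r1 m[φ6→fog] = [T, T, T, T]
r1 m[φ6→snow] = [T, T, F, T]
r1 m[wet→φ0] = [T, T, T, T]
r1 m[wet→φ1] = [T, T, T, T]
r1 m[wet→φ3] = [T, T, T, T]
r1 m[fog→φ2] = [T, T, T, T]
r1 m[fog→φ5] = [T, T, T, T]
r1 m[fog→φ6] = [T, T, T, T]
r1 m[wind→φ1] = [T, T, T, T]
r1 m[wind→φ3] = [T, T, T, T]
r1 m[wind→φ4] = [T, T, T, T]
r1 m[snow→φ0] = [T, T, T, T]
r1 m[snow→φ2] = [T, T, T, T]
r1 m[snow→φ4] = [T, T, T, T]
r1 m[snow→φ5] = [T, T, T, T]
r1 m[snow→φ6] = [T, T, T, T]
r2 m[φ0→wet] = [T, T, T, T]
r2 m[φ0→snow] = [T, T, T, T]
r2 m[φ1→wet] = [T, F, T, T]
r2 m[φ1→wind] = [T, T, T, T]
r2 m[φ2→fog] = [T, T, T, T]
r2 m[φ2→snow] = [T, T, T, T]
r2 m[φ3→wet] = [T, T, T, T]
r2 m[φ3→wind] = [T, T, T, T]
r2 m[φ4→wind] = [T, T, T, T]
r2 m[φ4→snow] = [T, T, T, T]
r2 m[φ5→fog] = [T, T, T, T]
r2 m[φ5→snow] = [T, T, T, F]
r2 m[φ6→fog] = [T, T, T, T]
r2 m[φ6→snow] = [T, T, F, T]
r2 m[wet→φ0] = [T, F, T, T]
r2 m[wet→φ1] = [T, T, T, T]
r2 m[wet→φ3] = [T, F, T, T]
r2 m[fog→φ2] = [T, T, T, T]
r2 m[fog→φ5] = [T, T, T, T]
r2 m[fog→φ6] = [T, T, T, T]
r2 m[wind→φ1] = [T, T, T, T]
r2 m[wind→φ3] = [T, T, T, T]
r2 m[wind→φ4] = [T, T, T, T]
r2 m[snow→φ0] = [T, T, F, F]
r2 m[snow→φ2] = [T, T, F, F]
r2 m[snow→φ4] = [T, T, F, F]
r2 m[snow→φ5] = [T, T, F, T]
r2 m[snow→φ6] = [T, T, T, F]
r3 m[φ0→wet] = [T, T, T, T]
r3 m[φ0→snow] = [T, T, T, T]
r3 m[φ1→wet] = [T, F, T, T]
r3 m[φ1→wind] = [T, T, T, T]
r3 m[φ2→fog] = [F, T, T, T]
r3 m[φ2→snow] = [T, T, T, T]
r3 m[φ3→wet] = [T, T, T, T]
r3 m[φ3→wind] = [T, T, T, T]
r3 m[φ4→wind] = [F, T, T, T]
r3 m[φ4→snow] = [T, T, T, T]
r3 m[φ5→fog] = [T, F, T, T]
r3 m[φ5→snow] = [T, T, T, F]
r3 m[φ6→fog] = [T, T, T, T]
r3 m[φ6→snow] = [T, T, F, T]
r3 m[wet→φ0] = [T, F, T, T]
r3 m[wet→φ1] = [T, T, T, T]
r3 m[wet→φ3] = [T, F, T, T]
r3 m[fog→φ2] = [T, T, T, T]
r3 m[fog→φ5] = [T, T, T, T]
r3 m[fog→φ6] = [T, T, T, T]
r3 m[wind→φ1] = [T, T, T, T]
r3 m[wind→φ3] = [T, T, T, T]
r3 m[wind→φ4] = [T, T, T, T]
r3 m[snow→φ0] = [T, T, F, F]
r3 m[snow→φ2] = [T, T, F, F]
r3 m[snow→φ4] = [T, T, F, F]
r3 m[snow→φ5] = [T, T, F, T]
r3 m[snow→φ6] = [T, T, T, F]
r4 m[φ0→wet] = [T, T, T, T]
r4 m[φ0→snow] = [T, T, T, T]
r4 m[φ1→wet] = [T, F, T, T]
r4 m[φ1→wind] = [T, T, T, T]
r4 m[φ2→fog] = [F, T, T, T]
r4 m[φ2→snow] = [T, T, T, T]
r4 m[φ3→wet] = [T, T, T, T]
r4 m[φ3→wind] = [T, T, T, T]
r4 m[φ4→wind] = [F, T, T, T]
r4 m[φ4→snow] = [T, T, T, T]
r4 m[φ5→fog] = [T, F, T, T]
r4 m[φ5→snow] = [T, T, T, F]
r4 m[φ6→fog] = [T, T, T, T]
r4 m[φ6→snow] = [T, T, F, T]
r4 m[wet→φ0] = [T, F, T, T]
r4 m[wet→φ1] = [T, T, T, T]
r4 m[wet→φ3] = [T, F, T, T]
r4 m[fog→φ2] = [T, F, T, T]
r4 m[fog→φ5] = [F, T, T, T]
r4 m[fog→φ6] = [F, F, T, T]
r4 m[wind→φ1] = [F, T, T, T]
r4 m[wind→φ3] = [F, T, T, T]
r4 m[wind→φ4] = [T, T, T, T]
r4 m[snow→φ0] = [T, T, F, F]
r4 m[snow→φ2] = [T, T, F, F]
r4 m[snow→φ4] = [T, T, F, F]
r4 m[snow→φ5] = [T, T, F, T]
r4 m[snow→φ6] = [T, T, T, F]
r5 m[φ0→wet] = [T, T, T, T]
r5 m[φ0→snow] = [T, T, T, T]
r5 m[φ1→wet] = [F, F, T, T]
r5 m[φ1→wind] = [T, T, T, T]
r5 m[φ2→fog] = [F, T, T, T]
r5 m[φ2→snow] = [T, T, T, T]
r5 m[φ3→wet] = [T, T, T, T]
r5 m[φ3→wind] = [T, T, T, T]
r5 m[φ4→wind] = [F, T, T, T]
r5 m[φ4→snow] = [T, T, T, T]
r5 m[φ5→fog] = [T, F, T, T]
r5 m[φ5→snow] = [T, T, T, F]
r5 m[φ6→fog] = [T, T, T, T]
r5 m[φ6→snow] = [F, T, F, T]
r5 m[wet→φ0] = [T, F, T, T]
r5 m[wet→φ1] = [T, T, T, T]
r5 m[wet→φ3] = [T, F, T, T]
r5 m[fog→φ2] = [T, F, T, T]
r5 m[fog→φ5] = [F, T, T, T]
r5 m[fog→φ6] = [F, F, T, T]
r5 m[wind→φ1] = [F, T, T, T]
r5 m[wind→φ3] = [F, T, T, T]
r5 m[wind→φ4] = [T, T, T, T]
r5 m[snow→φ0] = [T, T, F, F]
r5 m[snow→φ2] = [T, T, F, F]
r5 m[snow→φ4] = [T, T, F, F]
r5 m[snow→φ5] = [T, T, F, T]
r5 m[snow→φ6] = [T, T, T, F]
r6 m[φ0→wet] = [T, T, T, T]
r6 m[φ0→snow] = [T, T, T, T]
r6 m[φ1→wet] = [F, F, T, T]
r6 m[φ1→wind] = [T, T, T, T]
r6 m[φ2→fog] = [F, T, T, T]
r6 m[φ2→snow] = [T, T, T, T]
r6 m[φ3→wet] = [T, T, T, T]
r6 m[φ3→wind] = [T, T, T, T]
r6 m[φ4→wind] = [F, T, T, T]
r6 m[φ4→snow] = [T, T, T, T]
r6 m[φ5→fog] = [T, F, T, T]
r6 m[φ5→snow] = [T, T, T, F]
r6 m[φ6→fog] = [T, T, T, T]
r6 m[φ6→snow] = [F, T, F, T]
r6 m[wet→φ0] = [F, F, T, T]
r6 m[wet→φ1] = [T, T, T, T]
r6 m[wet→φ3] = [F, F, T, T]
r6 m[fog→φ2] = [T, F, T, T]
r6 m[fog→φ5] = [F, T, T, T]
r6 m[fog→φ6] = [F, F, T, T]
r6 m[wind→φ1] = [F, T, T, T]
r6 m[wind→φ3] = [F, T, T, T]
r6 m[wind→φ4] = [T, T, T, T]
r6 m[snow→φ0] = [F, T, F, F]
r6 m[snow→φ2] = [F, T, F, F]
r6 m[snow→φ4] = [F, T, F, F]
r6 m[snow→φ5] = [F, T, F, T]
r6 m[snow→φ6] = [T, T, T, F]
r7 m[φ0→wet] = [T, F, T, T]
r7 m[φ0→snow] = [T, T, T, T]
r7 m[φ1→wet] = [F, F, T, T]
r7 m[φ1→wind] = [T, T, T, T]
r7 m[φ2→fog] = [F, F, T, T]
r7 m[φ2→snow] = [T, T, T, T]
r7 m[φ3→wet] = [T, T, T, T]
r7 m[φ3→wind] = [T, T, T, T]
r7 m[φ4→wind] = [F, T, T, F]
r7 m[φ4→snow] = [T, T, T, T]
r7 m[φ5→fog] = [T, F, T, T]
r7 m[φ5→snow] = [T, T, T, F]
r7 m[φ6→fog] = [T, T, T, T]
r7 m[φ6→snow] = [F, T, F, T]
r7 m[wet→φ0] = [F, F, T, T]
r7 m[wet→φ1] = [T, T, T, T]
r7 m[wet→φ3] = [F, F, T, T]
r7 m[fog→φ2] = [T, F, T, T]
r7 m[fog→φ5] = [F, T, T, T]
r7 m[fog→φ6] = [F, F, T, T]
r7 m[wind→φ1] = [F, T, T, T]
r7 m[wind→φ3] = [F, T, T, T]
r7 m[wind→φ4] = [T, T, T, T]
r7 m[snow→φ0] = [F, T, F, F]
r7 m[snow→φ2] = [F, T, F, F]
r7 m[snow→φ4] = [F, T, F, F]
r7 m[snow→φ5] = [F, T, F, T]
r7 m[snow→φ6] = [T, T, T, F]

message @ round 7 = [F, F, T, T]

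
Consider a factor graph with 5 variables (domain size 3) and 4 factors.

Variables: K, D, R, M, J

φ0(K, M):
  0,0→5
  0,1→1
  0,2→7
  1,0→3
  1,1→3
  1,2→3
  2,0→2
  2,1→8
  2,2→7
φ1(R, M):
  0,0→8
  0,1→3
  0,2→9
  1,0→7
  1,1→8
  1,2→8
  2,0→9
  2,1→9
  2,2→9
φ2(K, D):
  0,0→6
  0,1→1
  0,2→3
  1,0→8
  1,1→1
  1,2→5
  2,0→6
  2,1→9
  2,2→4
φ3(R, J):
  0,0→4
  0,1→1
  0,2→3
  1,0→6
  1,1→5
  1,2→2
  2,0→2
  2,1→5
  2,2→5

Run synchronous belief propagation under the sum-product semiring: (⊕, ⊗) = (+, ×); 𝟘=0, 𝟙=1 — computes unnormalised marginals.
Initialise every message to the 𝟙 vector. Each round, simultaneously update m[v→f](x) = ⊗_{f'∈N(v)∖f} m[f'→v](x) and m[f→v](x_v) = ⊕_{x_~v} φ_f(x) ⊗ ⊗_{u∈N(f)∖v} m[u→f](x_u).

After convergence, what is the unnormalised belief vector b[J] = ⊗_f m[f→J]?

init: all messages = 𝟙 over 3 values
r1 m[φ0→K] = [13, 9, 17]
r1 m[φ0→M] = [10, 12, 17]
r1 m[φ1→R] = [20, 23, 27]
r1 m[φ1→M] = [24, 20, 26]
r1 m[φ2→K] = [10, 14, 19]
r1 m[φ2→D] = [20, 11, 12]
r1 m[φ3→R] = [8, 13, 12]
r1 m[φ3→J] = [12, 11, 10]
r1 m[K→φ0] = [1, 1, 1]
r1 m[K→φ2] = [1, 1, 1]
r1 m[D→φ2] = [1, 1, 1]
r1 m[R→φ1] = [1, 1, 1]
r1 m[R→φ3] = [1, 1, 1]
r1 m[M→φ0] = [1, 1, 1]
r1 m[M→φ1] = [1, 1, 1]
r1 m[J→φ3] = [1, 1, 1]
r2 m[φ0→K] = [13, 9, 17]
r2 m[φ0→M] = [10, 12, 17]
r2 m[φ1→R] = [20, 23, 27]
r2 m[φ1→M] = [24, 20, 26]
r2 m[φ2→K] = [10, 14, 19]
r2 m[φ2→D] = [20, 11, 12]
r2 m[φ3→R] = [8, 13, 12]
r2 m[φ3→J] = [12, 11, 10]
r2 m[K→φ0] = [10, 14, 19]
r2 m[K→φ2] = [13, 9, 17]
r2 m[D→φ2] = [1, 1, 1]
r2 m[R→φ1] = [8, 13, 12]
r2 m[R→φ3] = [20, 23, 27]
r2 m[M→φ0] = [24, 20, 26]
r2 m[M→φ1] = [10, 12, 17]
r2 m[J→φ3] = [1, 1, 1]
r3 m[φ0→K] = [322, 210, 390]
r3 m[φ0→M] = [130, 204, 245]
r3 m[φ1→R] = [269, 302, 351]
r3 m[φ1→M] = [263, 236, 284]
r3 m[φ2→K] = [10, 14, 19]
r3 m[φ2→D] = [252, 175, 152]
r3 m[φ3→R] = [8, 13, 12]
r3 m[φ3→J] = [272, 270, 241]
r3 m[K→φ0] = [10, 14, 19]
r3 m[K→φ2] = [13, 9, 17]
r3 m[D→φ2] = [1, 1, 1]
r3 m[R→φ1] = [8, 13, 12]
r3 m[R→φ3] = [20, 23, 27]
r3 m[M→φ0] = [24, 20, 26]
r3 m[M→φ1] = [10, 12, 17]
r3 m[J→φ3] = [1, 1, 1]
r4 m[φ0→K] = [322, 210, 390]
r4 m[φ0→M] = [130, 204, 245]
r4 m[φ1→R] = [269, 302, 351]
r4 m[φ1→M] = [263, 236, 284]
r4 m[φ2→K] = [10, 14, 19]
r4 m[φ2→D] = [252, 175, 152]
r4 m[φ3→R] = [8, 13, 12]
r4 m[φ3→J] = [272, 270, 241]
r4 m[K→φ0] = [10, 14, 19]
r4 m[K→φ2] = [322, 210, 390]
r4 m[D→φ2] = [1, 1, 1]
r4 m[R→φ1] = [8, 13, 12]
r4 m[R→φ3] = [269, 302, 351]
r4 m[M→φ0] = [263, 236, 284]
r4 m[M→φ1] = [130, 204, 245]
r4 m[J→φ3] = [1, 1, 1]
r5 m[φ0→K] = [3539, 2349, 4402]
r5 m[φ0→M] = [130, 204, 245]
r5 m[φ1→R] = [3857, 4502, 5211]
r5 m[φ1→M] = [263, 236, 284]
r5 m[φ2→K] = [10, 14, 19]
r5 m[φ2→D] = [5952, 4042, 3576]
r5 m[φ3→R] = [8, 13, 12]
r5 m[φ3→J] = [3590, 3534, 3166]
r5 m[K→φ0] = [10, 14, 19]
r5 m[K→φ2] = [322, 210, 390]
r5 m[D→φ2] = [1, 1, 1]
r5 m[R→φ1] = [8, 13, 12]
r5 m[R→φ3] = [269, 302, 351]
r5 m[M→φ0] = [263, 236, 284]
r5 m[M→φ1] = [130, 204, 245]
r5 m[J→φ3] = [1, 1, 1]
r6 m[φ0→K] = [3539, 2349, 4402]
r6 m[φ0→M] = [130, 204, 245]
r6 m[φ1→R] = [3857, 4502, 5211]
r6 m[φ1→M] = [263, 236, 284]
r6 m[φ2→K] = [10, 14, 19]
r6 m[φ2→D] = [5952, 4042, 3576]
r6 m[φ3→R] = [8, 13, 12]
r6 m[φ3→J] = [3590, 3534, 3166]
r6 m[K→φ0] = [10, 14, 19]
r6 m[K→φ2] = [3539, 2349, 4402]
r6 m[D→φ2] = [1, 1, 1]
r6 m[R→φ1] = [8, 13, 12]
r6 m[R→φ3] = [3857, 4502, 5211]
r6 m[M→φ0] = [263, 236, 284]
r6 m[M→φ1] = [130, 204, 245]
r6 m[J→φ3] = [1, 1, 1]
r7 m[φ0→K] = [3539, 2349, 4402]
r7 m[φ0→M] = [130, 204, 245]
r7 m[φ1→R] = [3857, 4502, 5211]
r7 m[φ1→M] = [263, 236, 284]
r7 m[φ2→K] = [10, 14, 19]
r7 m[φ2→D] = [66438, 45506, 39970]
r7 m[φ3→R] = [8, 13, 12]
r7 m[φ3→J] = [52862, 52422, 46630]
r7 m[K→φ0] = [10, 14, 19]
r7 m[K→φ2] = [3539, 2349, 4402]
r7 m[D→φ2] = [1, 1, 1]
r7 m[R→φ1] = [8, 13, 12]
r7 m[R→φ3] = [3857, 4502, 5211]
r7 m[M→φ0] = [263, 236, 284]
r7 m[M→φ1] = [130, 204, 245]
r7 m[J→φ3] = [1, 1, 1]
r8 m[φ0→K] = [3539, 2349, 4402]
r8 m[φ0→M] = [130, 204, 245]
r8 m[φ1→R] = [3857, 4502, 5211]
r8 m[φ1→M] = [263, 236, 284]
r8 m[φ2→K] = [10, 14, 19]
r8 m[φ2→D] = [66438, 45506, 39970]
r8 m[φ3→R] = [8, 13, 12]
r8 m[φ3→J] = [52862, 52422, 46630]
r8 m[K→φ0] = [10, 14, 19]
r8 m[K→φ2] = [3539, 2349, 4402]
r8 m[D→φ2] = [1, 1, 1]
r8 m[R→φ1] = [8, 13, 12]
r8 m[R→φ3] = [3857, 4502, 5211]
r8 m[M→φ0] = [263, 236, 284]
r8 m[M→φ1] = [130, 204, 245]
r8 m[J→φ3] = [1, 1, 1]
fixed point reached at round 8
b[J] = ⊗ incoming = [52862, 52422, 46630]

b[J] = [52862, 52422, 46630]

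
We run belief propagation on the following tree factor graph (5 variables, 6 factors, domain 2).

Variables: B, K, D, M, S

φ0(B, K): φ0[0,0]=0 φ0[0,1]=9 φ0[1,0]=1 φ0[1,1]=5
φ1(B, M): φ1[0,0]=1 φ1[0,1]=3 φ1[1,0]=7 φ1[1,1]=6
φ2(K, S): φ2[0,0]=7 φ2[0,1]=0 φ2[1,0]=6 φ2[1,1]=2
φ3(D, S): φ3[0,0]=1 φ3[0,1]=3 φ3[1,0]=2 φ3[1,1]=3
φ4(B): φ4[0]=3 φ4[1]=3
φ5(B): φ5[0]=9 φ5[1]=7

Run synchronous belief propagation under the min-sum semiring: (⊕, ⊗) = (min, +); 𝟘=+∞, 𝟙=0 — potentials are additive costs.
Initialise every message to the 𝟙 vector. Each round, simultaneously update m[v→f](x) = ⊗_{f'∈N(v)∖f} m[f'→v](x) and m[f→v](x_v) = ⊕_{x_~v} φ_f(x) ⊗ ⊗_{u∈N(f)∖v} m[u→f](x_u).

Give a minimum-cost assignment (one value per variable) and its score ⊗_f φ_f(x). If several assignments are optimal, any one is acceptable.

init: all messages = 𝟙 over 2 values
r1 m[φ0→B] = [0, 1]
r1 m[φ0→K] = [0, 5]
r1 m[φ1→B] = [1, 6]
r1 m[φ1→M] = [1, 3]
r1 m[φ2→K] = [0, 2]
r1 m[φ2→S] = [6, 0]
r1 m[φ3→D] = [1, 2]
r1 m[φ3→S] = [1, 3]
r1 m[φ4→B] = [3, 3]
r1 m[φ5→B] = [9, 7]
r1 m[B→φ0] = [0, 0]
r1 m[B→φ1] = [0, 0]
r1 m[B→φ4] = [0, 0]
r1 m[B→φ5] = [0, 0]
r1 m[K→φ0] = [0, 0]
r1 m[K→φ2] = [0, 0]
r1 m[D→φ3] = [0, 0]
r1 m[M→φ1] = [0, 0]
r1 m[S→φ2] = [0, 0]
r1 m[S→φ3] = [0, 0]
r2 m[φ0→B] = [0, 1]
r2 m[φ0→K] = [0, 5]
r2 m[φ1→B] = [1, 6]
r2 m[φ1→M] = [1, 3]
r2 m[φ2→K] = [0, 2]
r2 m[φ2→S] = [6, 0]
r2 m[φ3→D] = [1, 2]
r2 m[φ3→S] = [1, 3]
r2 m[φ4→B] = [3, 3]
r2 m[φ5→B] = [9, 7]
r2 m[B→φ0] = [13, 16]
r2 m[B→φ1] = [12, 11]
r2 m[B→φ4] = [10, 14]
r2 m[B→φ5] = [4, 10]
r2 m[K→φ0] = [0, 2]
r2 m[K→φ2] = [0, 5]
r2 m[D→φ3] = [0, 0]
r2 m[M→φ1] = [0, 0]
r2 m[S→φ2] = [1, 3]
r2 m[S→φ3] = [6, 0]
r3 m[φ0→B] = [0, 1]
r3 m[φ0→K] = [13, 21]
r3 m[φ1→B] = [1, 6]
r3 m[φ1→M] = [13, 15]
r3 m[φ2→K] = [3, 5]
r3 m[φ2→S] = [7, 0]
r3 m[φ3→D] = [3, 3]
r3 m[φ3→S] = [1, 3]
r3 m[φ4→B] = [3, 3]
r3 m[φ5→B] = [9, 7]
r3 m[B→φ0] = [13, 16]
r3 m[B→φ1] = [12, 11]
r3 m[B→φ4] = [10, 14]
r3 m[B→φ5] = [4, 10]
r3 m[K→φ0] = [0, 2]
r3 m[K→φ2] = [0, 5]
r3 m[D→φ3] = [0, 0]
r3 m[M→φ1] = [0, 0]
r3 m[S→φ2] = [1, 3]
r3 m[S→φ3] = [6, 0]
r4 m[φ0→B] = [0, 1]
r4 m[φ0→K] = [13, 21]
r4 m[φ1→B] = [1, 6]
r4 m[φ1→M] = [13, 15]
r4 m[φ2→K] = [3, 5]
r4 m[φ2→S] = [7, 0]
r4 m[φ3→D] = [3, 3]
r4 m[φ3→S] = [1, 3]
r4 m[φ4→B] = [3, 3]
r4 m[φ5→B] = [9, 7]
r4 m[B→φ0] = [13, 16]
r4 m[B→φ1] = [12, 11]
r4 m[B→φ4] = [10, 14]
r4 m[B→φ5] = [4, 10]
r4 m[K→φ0] = [3, 5]
r4 m[K→φ2] = [13, 21]
r4 m[D→φ3] = [0, 0]
r4 m[M→φ1] = [0, 0]
r4 m[S→φ2] = [1, 3]
r4 m[S→φ3] = [7, 0]
r5 m[φ0→B] = [3, 4]
r5 m[φ0→K] = [13, 21]
r5 m[φ1→B] = [1, 6]
r5 m[φ1→M] = [13, 15]
r5 m[φ2→K] = [3, 5]
r5 m[φ2→S] = [20, 13]
r5 m[φ3→D] = [3, 3]
r5 m[φ3→S] = [1, 3]
r5 m[φ4→B] = [3, 3]
r5 m[φ5→B] = [9, 7]
r5 m[B→φ0] = [13, 16]
r5 m[B→φ1] = [12, 11]
r5 m[B→φ4] = [10, 14]
r5 m[B→φ5] = [4, 10]
r5 m[K→φ0] = [3, 5]
r5 m[K→φ2] = [13, 21]
r5 m[D→φ3] = [0, 0]
r5 m[M→φ1] = [0, 0]
r5 m[S→φ2] = [1, 3]
r5 m[S→φ3] = [7, 0]
r6 m[φ0→B] = [3, 4]
r6 m[φ0→K] = [13, 21]
r6 m[φ1→B] = [1, 6]
r6 m[φ1→M] = [13, 15]
r6 m[φ2→K] = [3, 5]
r6 m[φ2→S] = [20, 13]
r6 m[φ3→D] = [3, 3]
r6 m[φ3→S] = [1, 3]
r6 m[φ4→B] = [3, 3]
r6 m[φ5→B] = [9, 7]
r6 m[B→φ0] = [13, 16]
r6 m[B→φ1] = [15, 14]
r6 m[B→φ4] = [13, 17]
r6 m[B→φ5] = [7, 13]
r6 m[K→φ0] = [3, 5]
r6 m[K→φ2] = [13, 21]
r6 m[D→φ3] = [0, 0]
r6 m[M→φ1] = [0, 0]
r6 m[S→φ2] = [1, 3]
r6 m[S→φ3] = [20, 13]
r7 m[φ0→B] = [3, 4]
r7 m[φ0→K] = [13, 21]
r7 m[φ1→B] = [1, 6]
r7 m[φ1→M] = [16, 18]
r7 m[φ2→K] = [3, 5]
r7 m[φ2→S] = [20, 13]
r7 m[φ3→D] = [16, 16]
r7 m[φ3→S] = [1, 3]
r7 m[φ4→B] = [3, 3]
r7 m[φ5→B] = [9, 7]
r7 m[B→φ0] = [13, 16]
r7 m[B→φ1] = [15, 14]
r7 m[B→φ4] = [13, 17]
r7 m[B→φ5] = [7, 13]
r7 m[K→φ0] = [3, 5]
r7 m[K→φ2] = [13, 21]
r7 m[D→φ3] = [0, 0]
r7 m[M→φ1] = [0, 0]
r7 m[S→φ2] = [1, 3]
r7 m[S→φ3] = [20, 13]
r8 m[φ0→B] = [3, 4]
r8 m[φ0→K] = [13, 21]
r8 m[φ1→B] = [1, 6]
r8 m[φ1→M] = [16, 18]
r8 m[φ2→K] = [3, 5]
r8 m[φ2→S] = [20, 13]
r8 m[φ3→D] = [16, 16]
r8 m[φ3→S] = [1, 3]
r8 m[φ4→B] = [3, 3]
r8 m[φ5→B] = [9, 7]
r8 m[B→φ0] = [13, 16]
r8 m[B→φ1] = [15, 14]
r8 m[B→φ4] = [13, 17]
r8 m[B→φ5] = [7, 13]
r8 m[K→φ0] = [3, 5]
r8 m[K→φ2] = [13, 21]
r8 m[D→φ3] = [0, 0]
r8 m[M→φ1] = [0, 0]
r8 m[S→φ2] = [1, 3]
r8 m[S→φ3] = [20, 13]
fixed point reached at round 8
traceback from B: (B=0, K=0, D=0, M=0, S=1), score=16

assignment: (B=0, K=0, D=0, M=0, S=1); score = 16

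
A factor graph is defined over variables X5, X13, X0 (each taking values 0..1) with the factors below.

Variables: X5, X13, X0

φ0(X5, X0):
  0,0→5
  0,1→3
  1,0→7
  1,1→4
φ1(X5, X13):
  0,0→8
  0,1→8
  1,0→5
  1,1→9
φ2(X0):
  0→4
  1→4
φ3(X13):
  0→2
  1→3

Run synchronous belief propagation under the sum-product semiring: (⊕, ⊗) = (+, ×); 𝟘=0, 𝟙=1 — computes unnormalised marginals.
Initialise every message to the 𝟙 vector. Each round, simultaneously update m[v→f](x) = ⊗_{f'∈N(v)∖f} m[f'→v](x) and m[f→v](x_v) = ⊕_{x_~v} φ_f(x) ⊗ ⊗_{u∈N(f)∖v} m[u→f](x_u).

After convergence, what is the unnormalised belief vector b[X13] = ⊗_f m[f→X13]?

b[X13] = [952, 1956]

init: all messages = 𝟙 over 2 values
r1 m[φ0→X5] = [8, 11]
r1 m[φ0→X0] = [12, 7]
r1 m[φ1→X5] = [16, 14]
r1 m[φ1→X13] = [13, 17]
r1 m[φ2→X0] = [4, 4]
r1 m[φ3→X13] = [2, 3]
r1 m[X5→φ0] = [1, 1]
r1 m[X5→φ1] = [1, 1]
r1 m[X13→φ1] = [1, 1]
r1 m[X13→φ3] = [1, 1]
r1 m[X0→φ0] = [1, 1]
r1 m[X0→φ2] = [1, 1]
r2 m[φ0→X5] = [8, 11]
r2 m[φ0→X0] = [12, 7]
r2 m[φ1→X5] = [16, 14]
r2 m[φ1→X13] = [13, 17]
r2 m[φ2→X0] = [4, 4]
r2 m[φ3→X13] = [2, 3]
r2 m[X5→φ0] = [16, 14]
r2 m[X5→φ1] = [8, 11]
r2 m[X13→φ1] = [2, 3]
r2 m[X13→φ3] = [13, 17]
r2 m[X0→φ0] = [4, 4]
r2 m[X0→φ2] = [12, 7]
r3 m[φ0→X5] = [32, 44]
r3 m[φ0→X0] = [178, 104]
r3 m[φ1→X5] = [40, 37]
r3 m[φ1→X13] = [119, 163]
r3 m[φ2→X0] = [4, 4]
r3 m[φ3→X13] = [2, 3]
r3 m[X5→φ0] = [16, 14]
r3 m[X5→φ1] = [8, 11]
r3 m[X13→φ1] = [2, 3]
r3 m[X13→φ3] = [13, 17]
r3 m[X0→φ0] = [4, 4]
r3 m[X0→φ2] = [12, 7]
r4 m[φ0→X5] = [32, 44]
r4 m[φ0→X0] = [178, 104]
r4 m[φ1→X5] = [40, 37]
r4 m[φ1→X13] = [119, 163]
r4 m[φ2→X0] = [4, 4]
r4 m[φ3→X13] = [2, 3]
r4 m[X5→φ0] = [40, 37]
r4 m[X5→φ1] = [32, 44]
r4 m[X13→φ1] = [2, 3]
r4 m[X13→φ3] = [119, 163]
r4 m[X0→φ0] = [4, 4]
r4 m[X0→φ2] = [178, 104]
r5 m[φ0→X5] = [32, 44]
r5 m[φ0→X0] = [459, 268]
r5 m[φ1→X5] = [40, 37]
r5 m[φ1→X13] = [476, 652]
r5 m[φ2→X0] = [4, 4]
r5 m[φ3→X13] = [2, 3]
r5 m[X5→φ0] = [40, 37]
r5 m[X5→φ1] = [32, 44]
r5 m[X13→φ1] = [2, 3]
r5 m[X13→φ3] = [119, 163]
r5 m[X0→φ0] = [4, 4]
r5 m[X0→φ2] = [178, 104]
r6 m[φ0→X5] = [32, 44]
r6 m[φ0→X0] = [459, 268]
r6 m[φ1→X5] = [40, 37]
r6 m[φ1→X13] = [476, 652]
r6 m[φ2→X0] = [4, 4]
r6 m[φ3→X13] = [2, 3]
r6 m[X5→φ0] = [40, 37]
r6 m[X5→φ1] = [32, 44]
r6 m[X13→φ1] = [2, 3]
r6 m[X13→φ3] = [476, 652]
r6 m[X0→φ0] = [4, 4]
r6 m[X0→φ2] = [459, 268]
r7 m[φ0→X5] = [32, 44]
r7 m[φ0→X0] = [459, 268]
r7 m[φ1→X5] = [40, 37]
r7 m[φ1→X13] = [476, 652]
r7 m[φ2→X0] = [4, 4]
r7 m[φ3→X13] = [2, 3]
r7 m[X5→φ0] = [40, 37]
r7 m[X5→φ1] = [32, 44]
r7 m[X13→φ1] = [2, 3]
r7 m[X13→φ3] = [476, 652]
r7 m[X0→φ0] = [4, 4]
r7 m[X0→φ2] = [459, 268]
fixed point reached at round 7
b[X13] = ⊗ incoming = [952, 1956]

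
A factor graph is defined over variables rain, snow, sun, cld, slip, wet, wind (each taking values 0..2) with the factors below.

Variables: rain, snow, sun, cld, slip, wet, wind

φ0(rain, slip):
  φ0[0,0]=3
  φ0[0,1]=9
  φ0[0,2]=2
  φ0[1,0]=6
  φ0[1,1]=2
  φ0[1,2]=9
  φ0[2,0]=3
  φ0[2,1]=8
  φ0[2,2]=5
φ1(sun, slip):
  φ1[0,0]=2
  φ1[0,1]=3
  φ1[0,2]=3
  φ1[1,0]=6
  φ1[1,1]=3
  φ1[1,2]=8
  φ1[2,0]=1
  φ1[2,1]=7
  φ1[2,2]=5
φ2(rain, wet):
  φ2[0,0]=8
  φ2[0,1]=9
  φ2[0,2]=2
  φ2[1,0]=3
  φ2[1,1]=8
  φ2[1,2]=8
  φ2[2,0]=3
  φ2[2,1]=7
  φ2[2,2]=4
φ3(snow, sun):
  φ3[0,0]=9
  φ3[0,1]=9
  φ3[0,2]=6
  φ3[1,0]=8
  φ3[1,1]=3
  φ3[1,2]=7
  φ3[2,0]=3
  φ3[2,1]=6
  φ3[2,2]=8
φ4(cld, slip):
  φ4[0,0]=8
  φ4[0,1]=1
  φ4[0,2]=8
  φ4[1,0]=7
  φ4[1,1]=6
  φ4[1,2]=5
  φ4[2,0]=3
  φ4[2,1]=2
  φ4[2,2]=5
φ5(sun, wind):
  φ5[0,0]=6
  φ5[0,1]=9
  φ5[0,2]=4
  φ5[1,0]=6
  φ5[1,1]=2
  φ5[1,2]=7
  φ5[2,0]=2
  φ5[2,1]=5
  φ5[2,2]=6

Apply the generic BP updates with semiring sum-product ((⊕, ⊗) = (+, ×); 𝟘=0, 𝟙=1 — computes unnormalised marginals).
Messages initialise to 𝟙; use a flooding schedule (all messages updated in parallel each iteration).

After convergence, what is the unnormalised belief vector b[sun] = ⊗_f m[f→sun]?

b[sun] = [11932380, 19398690, 13422591]

init: all messages = 𝟙 over 3 values
r1 m[φ0→rain] = [14, 17, 16]
r1 m[φ0→slip] = [12, 19, 16]
r1 m[φ1→sun] = [8, 17, 13]
r1 m[φ1→slip] = [9, 13, 16]
r1 m[φ2→rain] = [19, 19, 14]
r1 m[φ2→wet] = [14, 24, 14]
r1 m[φ3→snow] = [24, 18, 17]
r1 m[φ3→sun] = [20, 18, 21]
r1 m[φ4→cld] = [17, 18, 10]
r1 m[φ4→slip] = [18, 9, 18]
r1 m[φ5→sun] = [19, 15, 13]
r1 m[φ5→wind] = [14, 16, 17]
r1 m[rain→φ0] = [1, 1, 1]
r1 m[rain→φ2] = [1, 1, 1]
r1 m[snow→φ3] = [1, 1, 1]
r1 m[sun→φ1] = [1, 1, 1]
r1 m[sun→φ3] = [1, 1, 1]
r1 m[sun→φ5] = [1, 1, 1]
r1 m[cld→φ4] = [1, 1, 1]
r1 m[slip→φ0] = [1, 1, 1]
r1 m[slip→φ1] = [1, 1, 1]
r1 m[slip→φ4] = [1, 1, 1]
r1 m[wet→φ2] = [1, 1, 1]
r1 m[wind→φ5] = [1, 1, 1]
r2 m[φ0→rain] = [14, 17, 16]
r2 m[φ0→slip] = [12, 19, 16]
r2 m[φ1→sun] = [8, 17, 13]
r2 m[φ1→slip] = [9, 13, 16]
r2 m[φ2→rain] = [19, 19, 14]
r2 m[φ2→wet] = [14, 24, 14]
r2 m[φ3→snow] = [24, 18, 17]
r2 m[φ3→sun] = [20, 18, 21]
r2 m[φ4→cld] = [17, 18, 10]
r2 m[φ4→slip] = [18, 9, 18]
r2 m[φ5→sun] = [19, 15, 13]
r2 m[φ5→wind] = [14, 16, 17]
r2 m[rain→φ0] = [19, 19, 14]
r2 m[rain→φ2] = [14, 17, 16]
r2 m[snow→φ3] = [1, 1, 1]
r2 m[sun→φ1] = [380, 270, 273]
r2 m[sun→φ3] = [152, 255, 169]
r2 m[sun→φ5] = [160, 306, 273]
r2 m[cld→φ4] = [1, 1, 1]
r2 m[slip→φ0] = [162, 117, 288]
r2 m[slip→φ1] = [216, 171, 288]
r2 m[slip→φ4] = [108, 247, 256]
r2 m[wet→φ2] = [1, 1, 1]
r2 m[wind→φ5] = [1, 1, 1]
r3 m[φ0→rain] = [2115, 3798, 2862]
r3 m[φ0→slip] = [213, 321, 279]
r3 m[φ1→sun] = [1809, 4113, 2853]
r3 m[φ1→slip] = [2653, 3861, 4665]
r3 m[φ2→rain] = [19, 19, 14]
r3 m[φ2→wet] = [211, 374, 228]
r3 m[φ3→snow] = [4677, 3164, 3338]
r3 m[φ3→sun] = [20, 18, 21]
r3 m[φ4→cld] = [3159, 3518, 2098]
r3 m[φ4→slip] = [18, 9, 18]
r3 m[φ5→sun] = [19, 15, 13]
r3 m[φ5→wind] = [3342, 3417, 4420]
r3 m[rain→φ0] = [19, 19, 14]
r3 m[rain→φ2] = [14, 17, 16]
r3 m[snow→φ3] = [1, 1, 1]
r3 m[sun→φ1] = [380, 270, 273]
r3 m[sun→φ3] = [152, 255, 169]
r3 m[sun→φ5] = [160, 306, 273]
r3 m[cld→φ4] = [1, 1, 1]
r3 m[slip→φ0] = [162, 117, 288]
r3 m[slip→φ1] = [216, 171, 288]
r3 m[slip→φ4] = [108, 247, 256]
r3 m[wet→φ2] = [1, 1, 1]
r3 m[wind→φ5] = [1, 1, 1]
r4 m[φ0→rain] = [2115, 3798, 2862]
r4 m[φ0→slip] = [213, 321, 279]
r4 m[φ1→sun] = [1809, 4113, 2853]
r4 m[φ1→slip] = [2653, 3861, 4665]
r4 m[φ2→rain] = [19, 19, 14]
r4 m[φ2→wet] = [211, 374, 228]
r4 m[φ3→snow] = [4677, 3164, 3338]
r4 m[φ3→sun] = [20, 18, 21]
r4 m[φ4→cld] = [3159, 3518, 2098]
r4 m[φ4→slip] = [18, 9, 18]
r4 m[φ5→sun] = [19, 15, 13]
r4 m[φ5→wind] = [3342, 3417, 4420]
r4 m[rain→φ0] = [19, 19, 14]
r4 m[rain→φ2] = [2115, 3798, 2862]
r4 m[snow→φ3] = [1, 1, 1]
r4 m[sun→φ1] = [380, 270, 273]
r4 m[sun→φ3] = [34371, 61695, 37089]
r4 m[sun→φ5] = [36180, 74034, 59913]
r4 m[cld→φ4] = [1, 1, 1]
r4 m[slip→φ0] = [47754, 34749, 83970]
r4 m[slip→φ1] = [3834, 2889, 5022]
r4 m[slip→φ4] = [565089, 1239381, 1301535]
r4 m[wet→φ2] = [1, 1, 1]
r4 m[wind→φ5] = [1, 1, 1]
r5 m[φ0→rain] = [623943, 1111752, 841104]
r5 m[φ0→slip] = [213, 321, 279]
r5 m[φ1→sun] = [31401, 71847, 49167]
r5 m[φ1→slip] = [2653, 3861, 4665]
r5 m[φ2→rain] = [19, 19, 14]
r5 m[φ2→wet] = [36900, 69453, 46062]
r5 m[φ3→snow] = [1087128, 719676, 769995]
r5 m[φ3→sun] = [20, 18, 21]
r5 m[φ4→cld] = [16172373, 17899584, 10681704]
r5 m[φ4→slip] = [18, 9, 18]
r5 m[φ5→sun] = [19, 15, 13]
r5 m[φ5→wind] = [781110, 773253, 1022436]
r5 m[rain→φ0] = [19, 19, 14]
r5 m[rain→φ2] = [2115, 3798, 2862]
r5 m[snow→φ3] = [1, 1, 1]
r5 m[sun→φ1] = [380, 270, 273]
r5 m[sun→φ3] = [34371, 61695, 37089]
r5 m[sun→φ5] = [36180, 74034, 59913]
r5 m[cld→φ4] = [1, 1, 1]
r5 m[slip→φ0] = [47754, 34749, 83970]
r5 m[slip→φ1] = [3834, 2889, 5022]
r5 m[slip→φ4] = [565089, 1239381, 1301535]
r5 m[wet→φ2] = [1, 1, 1]
r5 m[wind→φ5] = [1, 1, 1]
r6 m[φ0→rain] = [623943, 1111752, 841104]
r6 m[φ0→slip] = [213, 321, 279]
r6 m[φ1→sun] = [31401, 71847, 49167]
r6 m[φ1→slip] = [2653, 3861, 4665]
r6 m[φ2→rain] = [19, 19, 14]
r6 m[φ2→wet] = [36900, 69453, 46062]
r6 m[φ3→snow] = [1087128, 719676, 769995]
r6 m[φ3→sun] = [20, 18, 21]
r6 m[φ4→cld] = [16172373, 17899584, 10681704]
r6 m[φ4→slip] = [18, 9, 18]
r6 m[φ5→sun] = [19, 15, 13]
r6 m[φ5→wind] = [781110, 773253, 1022436]
r6 m[rain→φ0] = [19, 19, 14]
r6 m[rain→φ2] = [623943, 1111752, 841104]
r6 m[snow→φ3] = [1, 1, 1]
r6 m[sun→φ1] = [380, 270, 273]
r6 m[sun→φ3] = [596619, 1077705, 639171]
r6 m[sun→φ5] = [628020, 1293246, 1032507]
r6 m[cld→φ4] = [1, 1, 1]
r6 m[slip→φ0] = [47754, 34749, 83970]
r6 m[slip→φ1] = [3834, 2889, 5022]
r6 m[slip→φ4] = [565089, 1239381, 1301535]
r6 m[wet→φ2] = [1, 1, 1]
r6 m[wind→φ5] = [1, 1, 1]
r7 m[φ0→rain] = [623943, 1111752, 841104]
r7 m[φ0→slip] = [213, 321, 279]
r7 m[φ1→sun] = [31401, 71847, 49167]
r7 m[φ1→slip] = [2653, 3861, 4665]
r7 m[φ2→rain] = [19, 19, 14]
r7 m[φ2→wet] = [10850112, 20397231, 13506318]
r7 m[φ3→snow] = [18903942, 12480264, 13369455]
r7 m[φ3→sun] = [20, 18, 21]
r7 m[φ4→cld] = [16172373, 17899584, 10681704]
r7 m[φ4→slip] = [18, 9, 18]
r7 m[φ5→sun] = [19, 15, 13]
r7 m[φ5→wind] = [13592610, 13401207, 17759844]
r7 m[rain→φ0] = [19, 19, 14]
r7 m[rain→φ2] = [623943, 1111752, 841104]
r7 m[snow→φ3] = [1, 1, 1]
r7 m[sun→φ1] = [380, 270, 273]
r7 m[sun→φ3] = [596619, 1077705, 639171]
r7 m[sun→φ5] = [628020, 1293246, 1032507]
r7 m[cld→φ4] = [1, 1, 1]
r7 m[slip→φ0] = [47754, 34749, 83970]
r7 m[slip→φ1] = [3834, 2889, 5022]
r7 m[slip→φ4] = [565089, 1239381, 1301535]
r7 m[wet→φ2] = [1, 1, 1]
r7 m[wind→φ5] = [1, 1, 1]
r8 m[φ0→rain] = [623943, 1111752, 841104]
r8 m[φ0→slip] = [213, 321, 279]
r8 m[φ1→sun] = [31401, 71847, 49167]
r8 m[φ1→slip] = [2653, 3861, 4665]
r8 m[φ2→rain] = [19, 19, 14]
r8 m[φ2→wet] = [10850112, 20397231, 13506318]
r8 m[φ3→snow] = [18903942, 12480264, 13369455]
r8 m[φ3→sun] = [20, 18, 21]
r8 m[φ4→cld] = [16172373, 17899584, 10681704]
r8 m[φ4→slip] = [18, 9, 18]
r8 m[φ5→sun] = [19, 15, 13]
r8 m[φ5→wind] = [13592610, 13401207, 17759844]
r8 m[rain→φ0] = [19, 19, 14]
r8 m[rain→φ2] = [623943, 1111752, 841104]
r8 m[snow→φ3] = [1, 1, 1]
r8 m[sun→φ1] = [380, 270, 273]
r8 m[sun→φ3] = [596619, 1077705, 639171]
r8 m[sun→φ5] = [628020, 1293246, 1032507]
r8 m[cld→φ4] = [1, 1, 1]
r8 m[slip→φ0] = [47754, 34749, 83970]
r8 m[slip→φ1] = [3834, 2889, 5022]
r8 m[slip→φ4] = [565089, 1239381, 1301535]
r8 m[wet→φ2] = [1, 1, 1]
r8 m[wind→φ5] = [1, 1, 1]
fixed point reached at round 8
b[sun] = ⊗ incoming = [11932380, 19398690, 13422591]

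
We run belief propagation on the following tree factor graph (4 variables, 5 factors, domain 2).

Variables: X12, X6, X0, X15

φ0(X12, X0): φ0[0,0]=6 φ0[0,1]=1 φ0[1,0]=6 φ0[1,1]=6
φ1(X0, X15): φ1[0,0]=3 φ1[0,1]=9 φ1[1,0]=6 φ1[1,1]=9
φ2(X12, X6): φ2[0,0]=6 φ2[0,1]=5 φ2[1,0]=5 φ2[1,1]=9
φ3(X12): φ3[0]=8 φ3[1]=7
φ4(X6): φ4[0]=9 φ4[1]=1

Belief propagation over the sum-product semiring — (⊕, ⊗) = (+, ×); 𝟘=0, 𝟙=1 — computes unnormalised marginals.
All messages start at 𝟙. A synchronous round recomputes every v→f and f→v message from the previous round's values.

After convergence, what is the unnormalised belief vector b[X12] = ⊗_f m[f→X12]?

b[X12] = [41064, 61236]

init: all messages = 𝟙 over 2 values
r1 m[φ0→X12] = [7, 12]
r1 m[φ0→X0] = [12, 7]
r1 m[φ1→X0] = [12, 15]
r1 m[φ1→X15] = [9, 18]
r1 m[φ2→X12] = [11, 14]
r1 m[φ2→X6] = [11, 14]
r1 m[φ3→X12] = [8, 7]
r1 m[φ4→X6] = [9, 1]
r1 m[X12→φ0] = [1, 1]
r1 m[X12→φ2] = [1, 1]
r1 m[X12→φ3] = [1, 1]
r1 m[X6→φ2] = [1, 1]
r1 m[X6→φ4] = [1, 1]
r1 m[X0→φ0] = [1, 1]
r1 m[X0→φ1] = [1, 1]
r1 m[X15→φ1] = [1, 1]
r2 m[φ0→X12] = [7, 12]
r2 m[φ0→X0] = [12, 7]
r2 m[φ1→X0] = [12, 15]
r2 m[φ1→X15] = [9, 18]
r2 m[φ2→X12] = [11, 14]
r2 m[φ2→X6] = [11, 14]
r2 m[φ3→X12] = [8, 7]
r2 m[φ4→X6] = [9, 1]
r2 m[X12→φ0] = [88, 98]
r2 m[X12→φ2] = [56, 84]
r2 m[X12→φ3] = [77, 168]
r2 m[X6→φ2] = [9, 1]
r2 m[X6→φ4] = [11, 14]
r2 m[X0→φ0] = [12, 15]
r2 m[X0→φ1] = [12, 7]
r2 m[X15→φ1] = [1, 1]
r3 m[φ0→X12] = [87, 162]
r3 m[φ0→X0] = [1116, 676]
r3 m[φ1→X0] = [12, 15]
r3 m[φ1→X15] = [78, 171]
r3 m[φ2→X12] = [59, 54]
r3 m[φ2→X6] = [756, 1036]
r3 m[φ3→X12] = [8, 7]
r3 m[φ4→X6] = [9, 1]
r3 m[X12→φ0] = [88, 98]
r3 m[X12→φ2] = [56, 84]
r3 m[X12→φ3] = [77, 168]
r3 m[X6→φ2] = [9, 1]
r3 m[X6→φ4] = [11, 14]
r3 m[X0→φ0] = [12, 15]
r3 m[X0→φ1] = [12, 7]
r3 m[X15→φ1] = [1, 1]
r4 m[φ0→X12] = [87, 162]
r4 m[φ0→X0] = [1116, 676]
r4 m[φ1→X0] = [12, 15]
r4 m[φ1→X15] = [78, 171]
r4 m[φ2→X12] = [59, 54]
r4 m[φ2→X6] = [756, 1036]
r4 m[φ3→X12] = [8, 7]
r4 m[φ4→X6] = [9, 1]
r4 m[X12→φ0] = [472, 378]
r4 m[X12→φ2] = [696, 1134]
r4 m[X12→φ3] = [5133, 8748]
r4 m[X6→φ2] = [9, 1]
r4 m[X6→φ4] = [756, 1036]
r4 m[X0→φ0] = [12, 15]
r4 m[X0→φ1] = [1116, 676]
r4 m[X15→φ1] = [1, 1]
r5 m[φ0→X12] = [87, 162]
r5 m[φ0→X0] = [5100, 2740]
r5 m[φ1→X0] = [12, 15]
r5 m[φ1→X15] = [7404, 16128]
r5 m[φ2→X12] = [59, 54]
r5 m[φ2→X6] = [9846, 13686]
r5 m[φ3→X12] = [8, 7]
r5 m[φ4→X6] = [9, 1]
r5 m[X12→φ0] = [472, 378]
r5 m[X12→φ2] = [696, 1134]
r5 m[X12→φ3] = [5133, 8748]
r5 m[X6→φ2] = [9, 1]
r5 m[X6→φ4] = [756, 1036]
r5 m[X0→φ0] = [12, 15]
r5 m[X0→φ1] = [1116, 676]
r5 m[X15→φ1] = [1, 1]
r6 m[φ0→X12] = [87, 162]
r6 m[φ0→X0] = [5100, 2740]
r6 m[φ1→X0] = [12, 15]
r6 m[φ1→X15] = [7404, 16128]
r6 m[φ2→X12] = [59, 54]
r6 m[φ2→X6] = [9846, 13686]
r6 m[φ3→X12] = [8, 7]
r6 m[φ4→X6] = [9, 1]
r6 m[X12→φ0] = [472, 378]
r6 m[X12→φ2] = [696, 1134]
r6 m[X12→φ3] = [5133, 8748]
r6 m[X6→φ2] = [9, 1]
r6 m[X6→φ4] = [9846, 13686]
r6 m[X0→φ0] = [12, 15]
r6 m[X0→φ1] = [5100, 2740]
r6 m[X15→φ1] = [1, 1]
r7 m[φ0→X12] = [87, 162]
r7 m[φ0→X0] = [5100, 2740]
r7 m[φ1→X0] = [12, 15]
r7 m[φ1→X15] = [31740, 70560]
r7 m[φ2→X12] = [59, 54]
r7 m[φ2→X6] = [9846, 13686]
r7 m[φ3→X12] = [8, 7]
r7 m[φ4→X6] = [9, 1]
r7 m[X12→φ0] = [472, 378]
r7 m[X12→φ2] = [696, 1134]
r7 m[X12→φ3] = [5133, 8748]
r7 m[X6→φ2] = [9, 1]
r7 m[X6→φ4] = [9846, 13686]
r7 m[X0→φ0] = [12, 15]
r7 m[X0→φ1] = [5100, 2740]
r7 m[X15→φ1] = [1, 1]
r8 m[φ0→X12] = [87, 162]
r8 m[φ0→X0] = [5100, 2740]
r8 m[φ1→X0] = [12, 15]
r8 m[φ1→X15] = [31740, 70560]
r8 m[φ2→X12] = [59, 54]
r8 m[φ2→X6] = [9846, 13686]
r8 m[φ3→X12] = [8, 7]
r8 m[φ4→X6] = [9, 1]
r8 m[X12→φ0] = [472, 378]
r8 m[X12→φ2] = [696, 1134]
r8 m[X12→φ3] = [5133, 8748]
r8 m[X6→φ2] = [9, 1]
r8 m[X6→φ4] = [9846, 13686]
r8 m[X0→φ0] = [12, 15]
r8 m[X0→φ1] = [5100, 2740]
r8 m[X15→φ1] = [1, 1]
fixed point reached at round 8
b[X12] = ⊗ incoming = [41064, 61236]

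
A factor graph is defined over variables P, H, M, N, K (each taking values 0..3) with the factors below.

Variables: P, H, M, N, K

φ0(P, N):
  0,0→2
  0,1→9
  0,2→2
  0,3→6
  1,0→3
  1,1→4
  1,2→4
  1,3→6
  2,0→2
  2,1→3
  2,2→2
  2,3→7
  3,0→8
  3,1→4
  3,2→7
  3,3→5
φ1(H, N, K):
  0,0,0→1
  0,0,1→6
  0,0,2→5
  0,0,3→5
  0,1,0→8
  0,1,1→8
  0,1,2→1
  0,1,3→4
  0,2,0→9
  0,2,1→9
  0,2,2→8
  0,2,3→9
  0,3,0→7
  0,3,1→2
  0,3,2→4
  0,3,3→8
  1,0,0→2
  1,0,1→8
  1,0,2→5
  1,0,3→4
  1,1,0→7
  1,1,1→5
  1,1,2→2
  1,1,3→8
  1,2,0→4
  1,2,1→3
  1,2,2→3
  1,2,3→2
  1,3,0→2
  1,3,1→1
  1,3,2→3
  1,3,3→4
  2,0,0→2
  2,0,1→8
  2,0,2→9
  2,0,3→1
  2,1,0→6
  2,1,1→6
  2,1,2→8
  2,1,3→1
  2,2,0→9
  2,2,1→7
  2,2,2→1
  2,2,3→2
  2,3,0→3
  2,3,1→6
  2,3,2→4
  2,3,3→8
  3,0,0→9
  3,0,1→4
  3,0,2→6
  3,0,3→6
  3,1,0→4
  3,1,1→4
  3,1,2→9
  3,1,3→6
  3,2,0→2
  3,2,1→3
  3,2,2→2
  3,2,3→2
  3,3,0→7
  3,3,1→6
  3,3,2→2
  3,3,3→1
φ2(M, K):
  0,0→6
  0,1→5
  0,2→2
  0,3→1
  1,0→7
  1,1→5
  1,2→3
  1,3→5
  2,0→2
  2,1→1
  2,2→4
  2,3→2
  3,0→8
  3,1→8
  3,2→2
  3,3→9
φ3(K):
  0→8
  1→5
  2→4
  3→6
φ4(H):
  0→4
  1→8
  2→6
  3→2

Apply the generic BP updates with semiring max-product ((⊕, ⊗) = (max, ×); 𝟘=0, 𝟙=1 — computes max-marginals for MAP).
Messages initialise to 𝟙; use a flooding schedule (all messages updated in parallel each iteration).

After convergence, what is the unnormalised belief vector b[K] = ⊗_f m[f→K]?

init: all messages = 𝟙 over 4 values
r1 m[φ0→P] = [9, 6, 7, 8]
r1 m[φ0→N] = [8, 9, 7, 7]
r1 m[φ1→H] = [9, 8, 9, 9]
r1 m[φ1→N] = [9, 9, 9, 8]
r1 m[φ1→K] = [9, 9, 9, 9]
r1 m[φ2→M] = [6, 7, 4, 9]
r1 m[φ2→K] = [8, 8, 4, 9]
r1 m[φ3→K] = [8, 5, 4, 6]
r1 m[φ4→H] = [4, 8, 6, 2]
r1 m[P→φ0] = [1, 1, 1, 1]
r1 m[H→φ1] = [1, 1, 1, 1]
r1 m[H→φ4] = [1, 1, 1, 1]
r1 m[M→φ2] = [1, 1, 1, 1]
r1 m[N→φ0] = [1, 1, 1, 1]
r1 m[N→φ1] = [1, 1, 1, 1]
r1 m[K→φ1] = [1, 1, 1, 1]
r1 m[K→φ2] = [1, 1, 1, 1]
r1 m[K→φ3] = [1, 1, 1, 1]
r2 m[φ0→P] = [9, 6, 7, 8]
r2 m[φ0→N] = [8, 9, 7, 7]
r2 m[φ1→H] = [9, 8, 9, 9]
r2 m[φ1→N] = [9, 9, 9, 8]
r2 m[φ1→K] = [9, 9, 9, 9]
r2 m[φ2→M] = [6, 7, 4, 9]
r2 m[φ2→K] = [8, 8, 4, 9]
r2 m[φ3→K] = [8, 5, 4, 6]
r2 m[φ4→H] = [4, 8, 6, 2]
r2 m[P→φ0] = [1, 1, 1, 1]
r2 m[H→φ1] = [4, 8, 6, 2]
r2 m[H→φ4] = [9, 8, 9, 9]
r2 m[M→φ2] = [1, 1, 1, 1]
r2 m[N→φ0] = [9, 9, 9, 8]
r2 m[N→φ1] = [8, 9, 7, 7]
r2 m[K→φ1] = [64, 40, 16, 54]
r2 m[K→φ2] = [72, 45, 36, 54]
r2 m[K→φ3] = [72, 72, 36, 81]
r3 m[φ0→P] = [81, 48, 56, 72]
r3 m[φ0→N] = [8, 9, 7, 7]
r3 m[φ1→H] = [4608, 4032, 4032, 4608]
r3 m[φ1→N] = [2560, 3584, 3456, 2592]
r3 m[φ1→K] = [504, 512, 432, 576]
r3 m[φ2→M] = [432, 504, 144, 576]
r3 m[φ2→K] = [8, 8, 4, 9]
r3 m[φ3→K] = [8, 5, 4, 6]
r3 m[φ4→H] = [4, 8, 6, 2]
r3 m[P→φ0] = [1, 1, 1, 1]
r3 m[H→φ1] = [4, 8, 6, 2]
r3 m[H→φ4] = [9, 8, 9, 9]
r3 m[M→φ2] = [1, 1, 1, 1]
r3 m[N→φ0] = [9, 9, 9, 8]
r3 m[N→φ1] = [8, 9, 7, 7]
r3 m[K→φ1] = [64, 40, 16, 54]
r3 m[K→φ2] = [72, 45, 36, 54]
r3 m[K→φ3] = [72, 72, 36, 81]
r4 m[φ0→P] = [81, 48, 56, 72]
r4 m[φ0→N] = [8, 9, 7, 7]
r4 m[φ1→H] = [4608, 4032, 4032, 4608]
r4 m[φ1→N] = [2560, 3584, 3456, 2592]
r4 m[φ1→K] = [504, 512, 432, 576]
r4 m[φ2→M] = [432, 504, 144, 576]
r4 m[φ2→K] = [8, 8, 4, 9]
r4 m[φ3→K] = [8, 5, 4, 6]
r4 m[φ4→H] = [4, 8, 6, 2]
r4 m[P→φ0] = [1, 1, 1, 1]
r4 m[H→φ1] = [4, 8, 6, 2]
r4 m[H→φ4] = [4608, 4032, 4032, 4608]
r4 m[M→φ2] = [1, 1, 1, 1]
r4 m[N→φ0] = [2560, 3584, 3456, 2592]
r4 m[N→φ1] = [8, 9, 7, 7]
r4 m[K→φ1] = [64, 40, 16, 54]
r4 m[K→φ2] = [4032, 2560, 1728, 3456]
r4 m[K→φ3] = [4032, 4096, 1728, 5184]
r5 m[φ0→P] = [32256, 15552, 18144, 24192]
r5 m[φ0→N] = [8, 9, 7, 7]
r5 m[φ1→H] = [4608, 4032, 4032, 4608]
r5 m[φ1→N] = [2560, 3584, 3456, 2592]
r5 m[φ1→K] = [504, 512, 432, 576]
r5 m[φ2→M] = [24192, 28224, 8064, 32256]
r5 m[φ2→K] = [8, 8, 4, 9]
r5 m[φ3→K] = [8, 5, 4, 6]
r5 m[φ4→H] = [4, 8, 6, 2]
r5 m[P→φ0] = [1, 1, 1, 1]
r5 m[H→φ1] = [4, 8, 6, 2]
r5 m[H→φ4] = [4608, 4032, 4032, 4608]
r5 m[M→φ2] = [1, 1, 1, 1]
r5 m[N→φ0] = [2560, 3584, 3456, 2592]
r5 m[N→φ1] = [8, 9, 7, 7]
r5 m[K→φ1] = [64, 40, 16, 54]
r5 m[K→φ2] = [4032, 2560, 1728, 3456]
r5 m[K→φ3] = [4032, 4096, 1728, 5184]
r6 m[φ0→P] = [32256, 15552, 18144, 24192]
r6 m[φ0→N] = [8, 9, 7, 7]
r6 m[φ1→H] = [4608, 4032, 4032, 4608]
r6 m[φ1→N] = [2560, 3584, 3456, 2592]
r6 m[φ1→K] = [504, 512, 432, 576]
r6 m[φ2→M] = [24192, 28224, 8064, 32256]
r6 m[φ2→K] = [8, 8, 4, 9]
r6 m[φ3→K] = [8, 5, 4, 6]
r6 m[φ4→H] = [4, 8, 6, 2]
r6 m[P→φ0] = [1, 1, 1, 1]
r6 m[H→φ1] = [4, 8, 6, 2]
r6 m[H→φ4] = [4608, 4032, 4032, 4608]
r6 m[M→φ2] = [1, 1, 1, 1]
r6 m[N→φ0] = [2560, 3584, 3456, 2592]
r6 m[N→φ1] = [8, 9, 7, 7]
r6 m[K→φ1] = [64, 40, 16, 54]
r6 m[K→φ2] = [4032, 2560, 1728, 3456]
r6 m[K→φ3] = [4032, 4096, 1728, 5184]
fixed point reached at round 6
b[K] = ⊗ incoming = [32256, 20480, 6912, 31104]

b[K] = [32256, 20480, 6912, 31104]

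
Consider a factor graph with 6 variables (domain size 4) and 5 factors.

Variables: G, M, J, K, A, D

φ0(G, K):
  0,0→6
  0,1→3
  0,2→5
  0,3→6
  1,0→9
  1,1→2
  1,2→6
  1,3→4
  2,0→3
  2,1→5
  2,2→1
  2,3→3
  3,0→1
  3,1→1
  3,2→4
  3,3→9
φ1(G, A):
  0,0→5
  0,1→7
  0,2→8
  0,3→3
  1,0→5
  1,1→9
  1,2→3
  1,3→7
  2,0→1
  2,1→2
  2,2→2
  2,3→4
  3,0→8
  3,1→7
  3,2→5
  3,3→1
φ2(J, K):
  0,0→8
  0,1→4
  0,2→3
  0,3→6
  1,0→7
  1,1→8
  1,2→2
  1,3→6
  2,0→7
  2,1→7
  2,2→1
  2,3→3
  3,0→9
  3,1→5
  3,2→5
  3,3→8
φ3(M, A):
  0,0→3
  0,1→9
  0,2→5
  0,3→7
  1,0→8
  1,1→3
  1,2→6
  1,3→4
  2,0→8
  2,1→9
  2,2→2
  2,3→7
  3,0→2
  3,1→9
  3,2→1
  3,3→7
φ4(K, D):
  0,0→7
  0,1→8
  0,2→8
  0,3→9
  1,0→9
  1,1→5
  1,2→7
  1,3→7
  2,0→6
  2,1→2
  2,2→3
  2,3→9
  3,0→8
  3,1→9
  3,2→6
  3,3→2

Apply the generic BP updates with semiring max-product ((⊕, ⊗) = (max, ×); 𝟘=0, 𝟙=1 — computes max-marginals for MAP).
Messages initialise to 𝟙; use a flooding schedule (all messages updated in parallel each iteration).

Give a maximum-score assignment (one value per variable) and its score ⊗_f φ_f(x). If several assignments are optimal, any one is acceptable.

assignment: (G=1, M=0, J=3, K=0, A=1, D=3); score = 59049

init: all messages = 𝟙 over 4 values
r1 m[φ0→G] = [6, 9, 5, 9]
r1 m[φ0→K] = [9, 5, 6, 9]
r1 m[φ1→G] = [8, 9, 4, 8]
r1 m[φ1→A] = [8, 9, 8, 7]
r1 m[φ2→J] = [8, 8, 7, 9]
r1 m[φ2→K] = [9, 8, 5, 8]
r1 m[φ3→M] = [9, 8, 9, 9]
r1 m[φ3→A] = [8, 9, 6, 7]
r1 m[φ4→K] = [9, 9, 9, 9]
r1 m[φ4→D] = [9, 9, 8, 9]
r1 m[G→φ0] = [1, 1, 1, 1]
r1 m[G→φ1] = [1, 1, 1, 1]
r1 m[M→φ3] = [1, 1, 1, 1]
r1 m[J→φ2] = [1, 1, 1, 1]
r1 m[K→φ0] = [1, 1, 1, 1]
r1 m[K→φ2] = [1, 1, 1, 1]
r1 m[K→φ4] = [1, 1, 1, 1]
r1 m[A→φ1] = [1, 1, 1, 1]
r1 m[A→φ3] = [1, 1, 1, 1]
r1 m[D→φ4] = [1, 1, 1, 1]
r2 m[φ0→G] = [6, 9, 5, 9]
r2 m[φ0→K] = [9, 5, 6, 9]
r2 m[φ1→G] = [8, 9, 4, 8]
r2 m[φ1→A] = [8, 9, 8, 7]
r2 m[φ2→J] = [8, 8, 7, 9]
r2 m[φ2→K] = [9, 8, 5, 8]
r2 m[φ3→M] = [9, 8, 9, 9]
r2 m[φ3→A] = [8, 9, 6, 7]
r2 m[φ4→K] = [9, 9, 9, 9]
r2 m[φ4→D] = [9, 9, 8, 9]
r2 m[G→φ0] = [8, 9, 4, 8]
r2 m[G→φ1] = [6, 9, 5, 9]
r2 m[M→φ3] = [1, 1, 1, 1]
r2 m[J→φ2] = [1, 1, 1, 1]
r2 m[K→φ0] = [81, 72, 45, 72]
r2 m[K→φ2] = [81, 45, 54, 81]
r2 m[K→φ4] = [81, 40, 30, 72]
r2 m[A→φ1] = [8, 9, 6, 7]
r2 m[A→φ3] = [8, 9, 8, 7]
r2 m[D→φ4] = [1, 1, 1, 1]
r3 m[φ0→G] = [486, 729, 360, 648]
r3 m[φ0→K] = [81, 24, 54, 72]
r3 m[φ1→G] = [63, 81, 28, 64]
r3 m[φ1→A] = [72, 81, 48, 63]
r3 m[φ2→J] = [648, 567, 567, 729]
r3 m[φ2→K] = [9, 8, 5, 8]
r3 m[φ3→M] = [81, 64, 81, 81]
r3 m[φ3→A] = [8, 9, 6, 7]
r3 m[φ4→K] = [9, 9, 9, 9]
r3 m[φ4→D] = [576, 648, 648, 729]
r3 m[G→φ0] = [8, 9, 4, 8]
r3 m[G→φ1] = [6, 9, 5, 9]
r3 m[M→φ3] = [1, 1, 1, 1]
r3 m[J→φ2] = [1, 1, 1, 1]
r3 m[K→φ0] = [81, 72, 45, 72]
r3 m[K→φ2] = [81, 45, 54, 81]
r3 m[K→φ4] = [81, 40, 30, 72]
r3 m[A→φ1] = [8, 9, 6, 7]
r3 m[A→φ3] = [8, 9, 8, 7]
r3 m[D→φ4] = [1, 1, 1, 1]
r4 m[φ0→G] = [486, 729, 360, 648]
r4 m[φ0→K] = [81, 24, 54, 72]
r4 m[φ1→G] = [63, 81, 28, 64]
r4 m[φ1→A] = [72, 81, 48, 63]
r4 m[φ2→J] = [648, 567, 567, 729]
r4 m[φ2→K] = [9, 8, 5, 8]
r4 m[φ3→M] = [81, 64, 81, 81]
r4 m[φ3→A] = [8, 9, 6, 7]
r4 m[φ4→K] = [9, 9, 9, 9]
r4 m[φ4→D] = [576, 648, 648, 729]
r4 m[G→φ0] = [63, 81, 28, 64]
r4 m[G→φ1] = [486, 729, 360, 648]
r4 m[M→φ3] = [1, 1, 1, 1]
r4 m[J→φ2] = [1, 1, 1, 1]
r4 m[K→φ0] = [81, 72, 45, 72]
r4 m[K→φ2] = [729, 216, 486, 648]
r4 m[K→φ4] = [729, 192, 270, 576]
r4 m[A→φ1] = [8, 9, 6, 7]
r4 m[A→φ3] = [72, 81, 48, 63]
r4 m[D→φ4] = [1, 1, 1, 1]
r5 m[φ0→G] = [486, 729, 360, 648]
r5 m[φ0→K] = [729, 189, 486, 576]
r5 m[φ1→G] = [63, 81, 28, 64]
r5 m[φ1→A] = [5184, 6561, 3888, 5103]
r5 m[φ2→J] = [5832, 5103, 5103, 6561]
r5 m[φ2→K] = [9, 8, 5, 8]
r5 m[φ3→M] = [729, 576, 729, 729]
r5 m[φ3→A] = [8, 9, 6, 7]
r5 m[φ4→K] = [9, 9, 9, 9]
r5 m[φ4→D] = [5103, 5832, 5832, 6561]
r5 m[G→φ0] = [63, 81, 28, 64]
r5 m[G→φ1] = [486, 729, 360, 648]
r5 m[M→φ3] = [1, 1, 1, 1]
r5 m[J→φ2] = [1, 1, 1, 1]
r5 m[K→φ0] = [81, 72, 45, 72]
r5 m[K→φ2] = [729, 216, 486, 648]
r5 m[K→φ4] = [729, 192, 270, 576]
r5 m[A→φ1] = [8, 9, 6, 7]
r5 m[A→φ3] = [72, 81, 48, 63]
r5 m[D→φ4] = [1, 1, 1, 1]
r6 m[φ0→G] = [486, 729, 360, 648]
r6 m[φ0→K] = [729, 189, 486, 576]
r6 m[φ1→G] = [63, 81, 28, 64]
r6 m[φ1→A] = [5184, 6561, 3888, 5103]
r6 m[φ2→J] = [5832, 5103, 5103, 6561]
r6 m[φ2→K] = [9, 8, 5, 8]
r6 m[φ3→M] = [729, 576, 729, 729]
r6 m[φ3→A] = [8, 9, 6, 7]
r6 m[φ4→K] = [9, 9, 9, 9]
r6 m[φ4→D] = [5103, 5832, 5832, 6561]
r6 m[G→φ0] = [63, 81, 28, 64]
r6 m[G→φ1] = [486, 729, 360, 648]
r6 m[M→φ3] = [1, 1, 1, 1]
r6 m[J→φ2] = [1, 1, 1, 1]
r6 m[K→φ0] = [81, 72, 45, 72]
r6 m[K→φ2] = [6561, 1701, 4374, 5184]
r6 m[K→φ4] = [6561, 1512, 2430, 4608]
r6 m[A→φ1] = [8, 9, 6, 7]
r6 m[A→φ3] = [5184, 6561, 3888, 5103]
r6 m[D→φ4] = [1, 1, 1, 1]
r7 m[φ0→G] = [486, 729, 360, 648]
r7 m[φ0→K] = [729, 189, 486, 576]
r7 m[φ1→G] = [63, 81, 28, 64]
r7 m[φ1→A] = [5184, 6561, 3888, 5103]
r7 m[φ2→J] = [52488, 45927, 45927, 59049]
r7 m[φ2→K] = [9, 8, 5, 8]
r7 m[φ3→M] = [59049, 41472, 59049, 59049]
r7 m[φ3→A] = [8, 9, 6, 7]
r7 m[φ4→K] = [9, 9, 9, 9]
r7 m[φ4→D] = [45927, 52488, 52488, 59049]
r7 m[G→φ0] = [63, 81, 28, 64]
r7 m[G→φ1] = [486, 729, 360, 648]
r7 m[M→φ3] = [1, 1, 1, 1]
r7 m[J→φ2] = [1, 1, 1, 1]
r7 m[K→φ0] = [81, 72, 45, 72]
r7 m[K→φ2] = [6561, 1701, 4374, 5184]
r7 m[K→φ4] = [6561, 1512, 2430, 4608]
r7 m[A→φ1] = [8, 9, 6, 7]
r7 m[A→φ3] = [5184, 6561, 3888, 5103]
r7 m[D→φ4] = [1, 1, 1, 1]
r8 m[φ0→G] = [486, 729, 360, 648]
r8 m[φ0→K] = [729, 189, 486, 576]
r8 m[φ1→G] = [63, 81, 28, 64]
r8 m[φ1→A] = [5184, 6561, 3888, 5103]
r8 m[φ2→J] = [52488, 45927, 45927, 59049]
r8 m[φ2→K] = [9, 8, 5, 8]
r8 m[φ3→M] = [59049, 41472, 59049, 59049]
r8 m[φ3→A] = [8, 9, 6, 7]
r8 m[φ4→K] = [9, 9, 9, 9]
r8 m[φ4→D] = [45927, 52488, 52488, 59049]
r8 m[G→φ0] = [63, 81, 28, 64]
r8 m[G→φ1] = [486, 729, 360, 648]
r8 m[M→φ3] = [1, 1, 1, 1]
r8 m[J→φ2] = [1, 1, 1, 1]
r8 m[K→φ0] = [81, 72, 45, 72]
r8 m[K→φ2] = [6561, 1701, 4374, 5184]
r8 m[K→φ4] = [6561, 1512, 2430, 4608]
r8 m[A→φ1] = [8, 9, 6, 7]
r8 m[A→φ3] = [5184, 6561, 3888, 5103]
r8 m[D→φ4] = [1, 1, 1, 1]
fixed point reached at round 8
traceback from G: (G=1, M=0, J=3, K=0, A=1, D=3), score=59049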